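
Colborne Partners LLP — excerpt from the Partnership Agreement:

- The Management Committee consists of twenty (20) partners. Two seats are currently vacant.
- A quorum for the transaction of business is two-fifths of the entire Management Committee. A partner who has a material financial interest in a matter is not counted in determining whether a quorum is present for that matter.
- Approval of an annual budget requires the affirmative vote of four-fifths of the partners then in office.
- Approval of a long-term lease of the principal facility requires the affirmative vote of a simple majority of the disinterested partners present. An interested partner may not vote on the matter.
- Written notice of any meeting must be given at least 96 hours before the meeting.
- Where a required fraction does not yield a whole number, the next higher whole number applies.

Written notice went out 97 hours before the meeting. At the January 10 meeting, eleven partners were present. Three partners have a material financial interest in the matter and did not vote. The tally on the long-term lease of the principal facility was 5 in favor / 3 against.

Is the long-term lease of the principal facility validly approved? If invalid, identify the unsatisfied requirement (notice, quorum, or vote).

Notice: 97 hours given; 96 required (97 ≥ 96). Satisfied.
Quorum: 11 present, but the 3 interested partners do not count, leaving 8. Quorum is 8. Satisfied.
Vote: the long-term lease of the principal facility requires a majority of the disinterested partners present (11 − 3 = 8). A majority of 8 is 5, so 5 affirmative votes are needed; 5 voted in favor. Satisfied.

Valid — all requirements satisfied.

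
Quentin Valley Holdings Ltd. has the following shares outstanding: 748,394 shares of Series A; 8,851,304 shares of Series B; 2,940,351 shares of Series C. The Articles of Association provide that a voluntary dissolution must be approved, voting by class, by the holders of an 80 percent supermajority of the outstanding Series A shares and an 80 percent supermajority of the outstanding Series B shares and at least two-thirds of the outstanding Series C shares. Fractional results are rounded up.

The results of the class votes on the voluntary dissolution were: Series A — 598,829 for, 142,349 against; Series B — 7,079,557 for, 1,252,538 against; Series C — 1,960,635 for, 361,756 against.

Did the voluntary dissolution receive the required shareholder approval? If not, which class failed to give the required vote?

Series A: 4/5 of 748394 = 598715.20, rounded up to 598716; 598,716 required, 598,829 in favor — approved.
Series B: 4/5 of 8851304 = 7081043.20, rounded up to 7081044; 7,081,044 required, 7,079,557 in favor — not approved.
Series C: 2/3 of 2940351 = 1960234; 1,960,234 required, 1,960,635 in favor — approved.

Not approved — the Series B shares did not give the required vote.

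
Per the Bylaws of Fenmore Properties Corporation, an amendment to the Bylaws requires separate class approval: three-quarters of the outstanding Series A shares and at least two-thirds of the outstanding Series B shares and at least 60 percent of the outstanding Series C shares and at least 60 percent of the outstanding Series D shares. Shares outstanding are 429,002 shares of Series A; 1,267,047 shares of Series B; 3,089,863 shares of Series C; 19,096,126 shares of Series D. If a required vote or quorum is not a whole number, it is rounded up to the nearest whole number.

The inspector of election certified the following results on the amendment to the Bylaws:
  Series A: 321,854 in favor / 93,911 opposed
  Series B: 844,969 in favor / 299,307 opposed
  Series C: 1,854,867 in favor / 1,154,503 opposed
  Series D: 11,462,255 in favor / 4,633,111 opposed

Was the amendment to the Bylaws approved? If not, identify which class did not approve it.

Series A: 3/4 of 429002 = 321751.50, rounded up to 321752; 321,752 required, 321,854 in favor — approved.
Series B: 2/3 of 1267047 = 844698; 844,698 required, 844,969 in favor — approved.
Series C: 3/5 of 3089863 = 1853917.80, rounded up to 1853918; 1,853,918 required, 1,854,867 in favor — approved.
Series D: 3/5 of 19096126 = 11457675.60, rounded up to 11457676; 11,457,676 required, 11,462,255 in favor — approved.

Approved — every class gave the required vote.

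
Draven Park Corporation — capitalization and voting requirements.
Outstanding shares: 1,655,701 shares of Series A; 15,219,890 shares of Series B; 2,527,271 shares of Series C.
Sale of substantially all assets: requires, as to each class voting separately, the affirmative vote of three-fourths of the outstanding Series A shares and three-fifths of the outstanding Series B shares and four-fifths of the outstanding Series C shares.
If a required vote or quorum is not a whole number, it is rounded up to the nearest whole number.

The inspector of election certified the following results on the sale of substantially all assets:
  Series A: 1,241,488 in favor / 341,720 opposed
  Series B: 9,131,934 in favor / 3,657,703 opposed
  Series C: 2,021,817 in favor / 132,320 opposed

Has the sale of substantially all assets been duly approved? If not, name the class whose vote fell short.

Series A: 3/4 of 1655701 = 1241775.75, rounded up to 1241776; 1,241,776 required, 1,241,488 in favor — not approved.
Series B: 3/5 of 15219890 = 9131934; 9,131,934 required, 9,131,934 in favor — approved.
Series C: 4/5 of 2527271 = 2021816.80, rounded up to 2021817; 2,021,817 required, 2,021,817 in favor — approved.

Not approved — the Series A shares did not give the required vote.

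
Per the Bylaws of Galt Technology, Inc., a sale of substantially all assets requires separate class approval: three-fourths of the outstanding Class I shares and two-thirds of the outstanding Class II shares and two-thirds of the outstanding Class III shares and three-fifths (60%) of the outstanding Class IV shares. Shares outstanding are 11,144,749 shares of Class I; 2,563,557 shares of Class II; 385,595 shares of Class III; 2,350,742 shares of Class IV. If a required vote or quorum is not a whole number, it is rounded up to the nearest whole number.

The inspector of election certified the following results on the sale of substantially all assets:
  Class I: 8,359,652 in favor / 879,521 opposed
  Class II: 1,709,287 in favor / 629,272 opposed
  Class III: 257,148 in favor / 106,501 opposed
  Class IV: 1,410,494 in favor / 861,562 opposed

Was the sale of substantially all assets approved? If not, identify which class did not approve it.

Approved — every class gave the required vote.

Class I: 3/4 of 11144749 = 8358561.75, rounded up to 8358562; 8,358,562 required, 8,359,652 in favor — approved.
Class II: 2/3 of 2563557 = 1709038; 1,709,038 required, 1,709,287 in favor — approved.
Class III: 2/3 of 385595 = 257063.33, rounded up to 257064; 257,064 required, 257,148 in favor — approved.
Class IV: 3/5 of 2350742 = 1410445.20, rounded up to 1410446; 1,410,446 required, 1,410,494 in favor — approved.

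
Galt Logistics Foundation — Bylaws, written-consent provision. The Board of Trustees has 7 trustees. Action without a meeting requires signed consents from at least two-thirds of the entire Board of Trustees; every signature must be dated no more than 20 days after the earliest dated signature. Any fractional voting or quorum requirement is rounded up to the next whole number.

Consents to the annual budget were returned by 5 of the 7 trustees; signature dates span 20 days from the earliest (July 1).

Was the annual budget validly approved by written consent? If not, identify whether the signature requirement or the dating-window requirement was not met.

Signatures required: at least two-thirds of 7 — 2/3 of 7 = 4.67, rounded up to 5, so 5 needed; 5 signed. Sufficient.
Dating window: the latest signature is 20 days after the earliest; the limit is 20 days. Within the window.

Effective — both the signature and dating-window requirements are satisfied.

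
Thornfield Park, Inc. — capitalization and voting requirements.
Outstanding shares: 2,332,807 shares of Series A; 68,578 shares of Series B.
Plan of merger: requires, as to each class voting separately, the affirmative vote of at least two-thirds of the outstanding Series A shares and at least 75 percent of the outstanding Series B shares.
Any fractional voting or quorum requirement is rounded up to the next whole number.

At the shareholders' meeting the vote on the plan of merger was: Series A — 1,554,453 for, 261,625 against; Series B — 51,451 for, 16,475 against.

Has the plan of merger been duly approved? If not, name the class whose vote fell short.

Series A: 2/3 of 2332807 = 1555204.67, rounded up to 1555205; 1,555,205 required, 1,554,453 in favor — not approved.
Series B: 3/4 of 68578 = 51433.50, rounded up to 51434; 51,434 required, 51,451 in favor — approved.

Not approved — the Series A shares did not give the required vote.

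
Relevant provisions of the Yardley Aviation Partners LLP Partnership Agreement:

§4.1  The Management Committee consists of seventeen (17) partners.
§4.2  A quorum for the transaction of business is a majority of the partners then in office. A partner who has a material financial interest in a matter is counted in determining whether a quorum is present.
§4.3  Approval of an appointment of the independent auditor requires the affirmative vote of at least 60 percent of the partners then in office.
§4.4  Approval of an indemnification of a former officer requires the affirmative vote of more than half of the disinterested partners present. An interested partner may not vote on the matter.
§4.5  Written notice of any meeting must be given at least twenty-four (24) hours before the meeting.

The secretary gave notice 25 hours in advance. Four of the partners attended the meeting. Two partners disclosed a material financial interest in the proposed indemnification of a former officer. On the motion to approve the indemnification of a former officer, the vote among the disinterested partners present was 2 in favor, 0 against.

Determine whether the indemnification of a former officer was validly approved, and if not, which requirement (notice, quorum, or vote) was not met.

Invalid — quorum requirement not satisfied.

Notice: 25 hours given; 24 required (25 ≥ 24). Satisfied.
Quorum: 4 present (interested partners count toward quorum); quorum is 9. Not satisfied.
Vote: the indemnification of a former officer requires a majority of the disinterested partners present (4 − 2 = 2). A majority of 2 is 2, so 2 affirmative votes are needed; 2 voted in favor. Satisfied. (Moot — without a quorum no business can be validly transacted.)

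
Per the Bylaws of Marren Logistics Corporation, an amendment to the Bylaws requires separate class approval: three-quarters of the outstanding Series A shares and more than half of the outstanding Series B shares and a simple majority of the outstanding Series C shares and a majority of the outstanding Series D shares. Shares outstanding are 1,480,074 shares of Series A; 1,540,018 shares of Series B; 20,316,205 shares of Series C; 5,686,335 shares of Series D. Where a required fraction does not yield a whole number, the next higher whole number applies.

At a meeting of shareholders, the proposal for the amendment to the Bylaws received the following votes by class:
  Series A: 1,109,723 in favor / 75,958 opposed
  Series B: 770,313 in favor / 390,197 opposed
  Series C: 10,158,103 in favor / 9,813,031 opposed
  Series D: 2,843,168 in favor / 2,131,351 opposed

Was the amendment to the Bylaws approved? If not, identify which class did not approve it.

Not approved — the Series A shares did not give the required vote.

Series A: 3/4 of 1480074 = 1110055.50, rounded up to 1110056; 1,110,056 required, 1,109,723 in favor — not approved.
Series B: a majority of 1540018 is 770010; 770,010 required, 770,313 in favor — approved.
Series C: a majority of 20316205 is 10158103; 10,158,103 required, 10,158,103 in favor — approved.
Series D: a majority of 5686335 is 2843168; 2,843,168 required, 2,843,168 in favor — approved.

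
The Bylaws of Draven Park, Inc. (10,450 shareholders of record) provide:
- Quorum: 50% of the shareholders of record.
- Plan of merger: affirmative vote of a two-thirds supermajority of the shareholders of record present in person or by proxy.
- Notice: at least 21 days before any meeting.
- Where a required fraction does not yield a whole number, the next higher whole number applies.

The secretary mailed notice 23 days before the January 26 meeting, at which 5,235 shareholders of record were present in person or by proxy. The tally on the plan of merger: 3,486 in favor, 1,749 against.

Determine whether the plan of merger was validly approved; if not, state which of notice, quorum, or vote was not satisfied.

Invalid — vote requirement not satisfied.

Notice: 23 days given; 21 required. Satisfied.
Quorum: 50% of 10,450 = 5,225; 5,235 present. Satisfied.
Vote: requires two-thirds of those present (5,235); 2/3 of 5235 = 3490, so 3,490 needed; 3,486 in favor. Not satisfied.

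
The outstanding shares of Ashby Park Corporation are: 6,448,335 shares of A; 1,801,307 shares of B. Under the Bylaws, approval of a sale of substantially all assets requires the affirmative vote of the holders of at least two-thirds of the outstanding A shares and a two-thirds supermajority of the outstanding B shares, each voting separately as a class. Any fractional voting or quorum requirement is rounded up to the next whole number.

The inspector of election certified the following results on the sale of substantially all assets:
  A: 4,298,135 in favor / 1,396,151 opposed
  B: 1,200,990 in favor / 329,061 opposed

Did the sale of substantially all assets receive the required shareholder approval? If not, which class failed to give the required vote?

A: 2/3 of 6448335 = 4298890; 4,298,890 required, 4,298,135 in favor — not approved.
B: 2/3 of 1801307 = 1200871.33, rounded up to 1200872; 1,200,872 required, 1,200,990 in favor — approved.

Not approved — the A shares did not give the required vote.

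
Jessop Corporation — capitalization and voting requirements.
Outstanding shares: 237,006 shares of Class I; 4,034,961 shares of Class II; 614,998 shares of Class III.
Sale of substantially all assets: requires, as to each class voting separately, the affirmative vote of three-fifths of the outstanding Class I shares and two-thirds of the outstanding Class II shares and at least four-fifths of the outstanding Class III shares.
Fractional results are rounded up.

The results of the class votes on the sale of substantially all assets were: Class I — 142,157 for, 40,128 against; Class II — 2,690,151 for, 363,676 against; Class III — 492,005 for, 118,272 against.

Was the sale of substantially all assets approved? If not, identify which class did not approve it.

Class I: 3/5 of 237006 = 142203.60, rounded up to 142204; 142,204 required, 142,157 in favor — not approved.
Class II: 2/3 of 4034961 = 2689974; 2,689,974 required, 2,690,151 in favor — approved.
Class III: 4/5 of 614998 = 491998.40, rounded up to 491999; 491,999 required, 492,005 in favor — approved.

Not approved — the Class I shares did not give the required vote.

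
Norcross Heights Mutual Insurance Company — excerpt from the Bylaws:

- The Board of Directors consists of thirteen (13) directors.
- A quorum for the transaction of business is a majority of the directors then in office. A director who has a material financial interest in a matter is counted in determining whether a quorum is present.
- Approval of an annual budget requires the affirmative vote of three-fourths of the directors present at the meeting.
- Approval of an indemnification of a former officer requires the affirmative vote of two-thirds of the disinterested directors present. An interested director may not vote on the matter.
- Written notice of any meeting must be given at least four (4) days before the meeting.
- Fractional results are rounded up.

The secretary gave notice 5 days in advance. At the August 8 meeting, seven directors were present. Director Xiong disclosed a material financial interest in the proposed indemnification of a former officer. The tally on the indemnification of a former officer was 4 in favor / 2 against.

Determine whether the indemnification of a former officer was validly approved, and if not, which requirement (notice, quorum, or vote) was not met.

Notice: 5 days given; 4 required (5 ≥ 4). Satisfied.
Quorum: 7 present (interested directors count toward quorum); quorum is 7. Satisfied.
Vote: the indemnification of a former officer requires two-thirds of the disinterested directors present (7 − 1 = 6). 2/3 of 6 = 4, so 4 affirmative votes are needed; 4 voted in favor. Satisfied.

Valid — all requirements satisfied.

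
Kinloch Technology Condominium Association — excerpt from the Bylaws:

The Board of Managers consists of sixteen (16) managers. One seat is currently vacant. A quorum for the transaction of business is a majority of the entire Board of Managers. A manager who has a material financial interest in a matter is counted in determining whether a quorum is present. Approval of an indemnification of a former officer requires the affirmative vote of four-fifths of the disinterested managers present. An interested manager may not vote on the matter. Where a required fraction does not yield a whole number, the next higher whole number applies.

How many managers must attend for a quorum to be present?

A majority of 16 is 9.

9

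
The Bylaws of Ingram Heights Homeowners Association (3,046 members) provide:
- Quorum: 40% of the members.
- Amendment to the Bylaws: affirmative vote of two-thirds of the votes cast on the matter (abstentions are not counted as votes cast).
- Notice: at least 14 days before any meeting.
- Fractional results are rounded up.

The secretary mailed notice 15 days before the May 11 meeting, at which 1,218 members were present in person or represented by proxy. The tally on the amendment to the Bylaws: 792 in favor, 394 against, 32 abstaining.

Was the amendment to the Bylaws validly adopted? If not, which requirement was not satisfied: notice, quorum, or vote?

Notice: 15 days given; 14 required. Satisfied.
Quorum: 40% of 3,046 = 1,218.40, rounded up to 1,219; 1,218 present. Not satisfied.
Vote: requires two-thirds of the votes cast (1,218 − 32 abstaining = 1,186); 2/3 of 1186 = 790.67, rounded up to 791, so 791 needed; 792 in favor. Satisfied.

Invalid — quorum requirement not satisfied.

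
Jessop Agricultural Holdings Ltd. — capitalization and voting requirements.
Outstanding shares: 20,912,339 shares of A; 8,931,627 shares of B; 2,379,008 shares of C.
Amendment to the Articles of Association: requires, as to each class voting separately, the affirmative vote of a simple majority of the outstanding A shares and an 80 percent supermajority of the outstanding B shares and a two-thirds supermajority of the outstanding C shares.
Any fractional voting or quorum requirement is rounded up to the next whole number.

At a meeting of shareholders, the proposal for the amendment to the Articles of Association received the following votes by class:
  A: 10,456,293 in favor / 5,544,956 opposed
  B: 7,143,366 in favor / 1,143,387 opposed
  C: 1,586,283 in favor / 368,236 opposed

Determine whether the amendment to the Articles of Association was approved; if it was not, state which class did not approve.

Not approved — the B shares did not give the required vote.

A: a majority of 20912339 is 10456170; 10,456,170 required, 10,456,293 in favor — approved.
B: 4/5 of 8931627 = 7145301.60, rounded up to 7145302; 7,145,302 required, 7,143,366 in favor — not approved.
C: 2/3 of 2379008 = 1586005.33, rounded up to 1586006; 1,586,006 required, 1,586,283 in favor — approved.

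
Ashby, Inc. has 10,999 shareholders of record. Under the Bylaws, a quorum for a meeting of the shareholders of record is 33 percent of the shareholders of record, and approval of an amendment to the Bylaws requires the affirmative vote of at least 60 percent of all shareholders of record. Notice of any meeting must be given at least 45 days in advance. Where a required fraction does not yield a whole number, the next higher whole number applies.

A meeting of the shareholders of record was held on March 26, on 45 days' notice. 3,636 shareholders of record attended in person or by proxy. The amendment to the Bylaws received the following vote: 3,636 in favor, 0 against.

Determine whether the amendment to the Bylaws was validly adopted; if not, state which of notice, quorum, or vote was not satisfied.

Notice: 45 days given; 45 required. Satisfied.
Quorum: 33% of 10,999 = 3,629.67, rounded up to 3,630; 3,636 present. Satisfied.
Vote: requires three-fifths of all shareholders of record (10,999); 3/5 of 10999 = 6599.40, rounded up to 6600, so 6,600 needed; 3,636 in favor. Not satisfied.

Invalid — vote requirement not satisfied.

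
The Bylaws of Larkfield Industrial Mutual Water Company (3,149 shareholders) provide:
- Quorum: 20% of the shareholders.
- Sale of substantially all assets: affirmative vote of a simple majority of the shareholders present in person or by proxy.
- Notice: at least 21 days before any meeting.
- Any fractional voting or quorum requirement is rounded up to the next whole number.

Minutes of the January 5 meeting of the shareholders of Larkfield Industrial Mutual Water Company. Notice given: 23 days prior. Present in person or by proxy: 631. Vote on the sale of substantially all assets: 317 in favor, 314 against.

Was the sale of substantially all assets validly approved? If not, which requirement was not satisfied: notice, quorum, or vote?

Valid — all requirements satisfied.

Notice: 23 days given; 21 required. Satisfied.
Quorum: 20% of 3,149 = 629.80, rounded up to 630; 631 present. Satisfied.
Vote: requires a majority of those present (631); a majority of 631 is 316, so 316 needed; 317 in favor. Satisfied.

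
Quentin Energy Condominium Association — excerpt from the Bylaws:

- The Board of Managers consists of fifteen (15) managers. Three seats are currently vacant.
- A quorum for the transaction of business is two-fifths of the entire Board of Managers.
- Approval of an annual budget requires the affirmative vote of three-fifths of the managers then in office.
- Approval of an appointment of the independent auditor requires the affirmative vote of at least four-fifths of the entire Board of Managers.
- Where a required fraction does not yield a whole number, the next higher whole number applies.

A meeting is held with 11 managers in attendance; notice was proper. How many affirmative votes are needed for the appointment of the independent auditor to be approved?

The appointment of the independent auditor requires four-fifths of the entire Board of Managers (15).
4/5 of 15 = 12.
(Only 11 can vote, so the appointment of the independent auditor cannot pass at this meeting, but the required vote is still 12.)

12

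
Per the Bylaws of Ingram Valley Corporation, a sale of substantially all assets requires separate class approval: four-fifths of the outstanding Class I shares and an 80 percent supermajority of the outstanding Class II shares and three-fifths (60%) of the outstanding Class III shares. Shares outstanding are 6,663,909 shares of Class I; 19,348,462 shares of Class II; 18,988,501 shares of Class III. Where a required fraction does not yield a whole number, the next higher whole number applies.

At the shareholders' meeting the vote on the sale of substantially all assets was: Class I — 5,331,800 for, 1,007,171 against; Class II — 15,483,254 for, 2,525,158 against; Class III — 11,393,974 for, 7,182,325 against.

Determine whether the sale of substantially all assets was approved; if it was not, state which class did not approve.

Approved — every class gave the required vote.

Class I: 4/5 of 6663909 = 5331127.20, rounded up to 5331128; 5,331,128 required, 5,331,800 in favor — approved.
Class II: 4/5 of 19348462 = 15478769.60, rounded up to 15478770; 15,478,770 required, 15,483,254 in favor — approved.
Class III: 3/5 of 18988501 = 11393100.60, rounded up to 11393101; 11,393,101 required, 11,393,974 in favor — approved.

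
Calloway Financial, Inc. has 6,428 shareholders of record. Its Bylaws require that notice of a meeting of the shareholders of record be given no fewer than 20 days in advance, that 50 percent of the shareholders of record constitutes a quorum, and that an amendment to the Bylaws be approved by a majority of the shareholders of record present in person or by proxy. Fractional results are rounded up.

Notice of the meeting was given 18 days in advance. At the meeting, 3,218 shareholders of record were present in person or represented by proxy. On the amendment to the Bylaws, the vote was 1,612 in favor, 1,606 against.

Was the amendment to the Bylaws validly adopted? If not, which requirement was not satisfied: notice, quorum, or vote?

Notice: 18 days given; 20 required. Not satisfied.
Quorum: 50% of 6,428 = 3,214; 3,218 present. Satisfied.
Vote: requires a majority of those present (3,218); a majority of 3218 is 1610, so 1,610 needed; 1,612 in favor. Satisfied.

Invalid — notice requirement not satisfied.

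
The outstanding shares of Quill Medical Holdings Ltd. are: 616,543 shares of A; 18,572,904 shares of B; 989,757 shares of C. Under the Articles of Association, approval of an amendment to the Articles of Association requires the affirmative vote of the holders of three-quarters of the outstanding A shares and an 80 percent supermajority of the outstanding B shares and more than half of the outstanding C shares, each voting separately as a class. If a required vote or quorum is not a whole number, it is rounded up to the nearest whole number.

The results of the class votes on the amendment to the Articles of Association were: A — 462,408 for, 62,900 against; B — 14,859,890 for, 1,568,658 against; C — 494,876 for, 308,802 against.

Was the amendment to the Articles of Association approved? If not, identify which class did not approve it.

Not approved — the C shares did not give the required vote.

A: 3/4 of 616543 = 462407.25, rounded up to 462408; 462,408 required, 462,408 in favor — approved.
B: 4/5 of 18572904 = 14858323.20, rounded up to 14858324; 14,858,324 required, 14,859,890 in favor — approved.
C: a majority of 989757 is 494879; 494,879 required, 494,876 in favor — not approved.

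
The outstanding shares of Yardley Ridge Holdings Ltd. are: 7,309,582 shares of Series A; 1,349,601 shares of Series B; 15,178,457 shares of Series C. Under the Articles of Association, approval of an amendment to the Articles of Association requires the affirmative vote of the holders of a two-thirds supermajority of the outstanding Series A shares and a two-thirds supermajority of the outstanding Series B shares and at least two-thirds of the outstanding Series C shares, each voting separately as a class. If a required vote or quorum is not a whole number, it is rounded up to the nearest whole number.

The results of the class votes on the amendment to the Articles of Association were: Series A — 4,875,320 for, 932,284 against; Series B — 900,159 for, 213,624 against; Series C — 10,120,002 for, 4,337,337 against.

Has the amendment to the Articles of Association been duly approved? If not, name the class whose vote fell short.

Approved — every class gave the required vote.

Series A: 2/3 of 7309582 = 4873054.67, rounded up to 4873055; 4,873,055 required, 4,875,320 in favor — approved.
Series B: 2/3 of 1349601 = 899734; 899,734 required, 900,159 in favor — approved.
Series C: 2/3 of 15178457 = 10118971.33, rounded up to 10118972; 10,118,972 required, 10,120,002 in favor — approved.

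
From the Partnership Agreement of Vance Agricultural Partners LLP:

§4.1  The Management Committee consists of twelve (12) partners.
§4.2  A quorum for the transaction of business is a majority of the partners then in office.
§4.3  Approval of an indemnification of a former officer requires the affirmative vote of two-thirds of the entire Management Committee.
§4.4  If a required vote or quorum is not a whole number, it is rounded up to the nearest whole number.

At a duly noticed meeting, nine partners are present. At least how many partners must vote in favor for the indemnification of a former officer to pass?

8

The indemnification of a former officer requires two-thirds of the entire Management Committee (12).
2/3 of 12 = 8.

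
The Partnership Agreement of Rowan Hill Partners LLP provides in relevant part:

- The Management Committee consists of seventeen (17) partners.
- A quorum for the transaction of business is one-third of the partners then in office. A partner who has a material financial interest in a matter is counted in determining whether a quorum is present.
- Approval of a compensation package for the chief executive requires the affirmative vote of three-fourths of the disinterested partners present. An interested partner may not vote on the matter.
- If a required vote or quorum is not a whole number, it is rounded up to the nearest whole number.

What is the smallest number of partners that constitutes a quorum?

1/3 of 17 = 5.67, rounded up to 6.

6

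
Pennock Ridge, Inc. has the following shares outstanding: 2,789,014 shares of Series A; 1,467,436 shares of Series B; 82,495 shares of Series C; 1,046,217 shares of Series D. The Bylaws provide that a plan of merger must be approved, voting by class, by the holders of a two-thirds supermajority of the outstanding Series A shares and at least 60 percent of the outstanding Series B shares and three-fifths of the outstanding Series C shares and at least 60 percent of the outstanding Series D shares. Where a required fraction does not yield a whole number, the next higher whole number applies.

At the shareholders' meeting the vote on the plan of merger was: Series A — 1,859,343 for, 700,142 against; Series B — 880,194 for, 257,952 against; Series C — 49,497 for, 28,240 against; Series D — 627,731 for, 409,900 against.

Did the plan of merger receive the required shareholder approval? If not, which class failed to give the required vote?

Series A: 2/3 of 2789014 = 1859342.67, rounded up to 1859343; 1,859,343 required, 1,859,343 in favor — approved.
Series B: 3/5 of 1467436 = 880461.60, rounded up to 880462; 880,462 required, 880,194 in favor — not approved.
Series C: 3/5 of 82495 = 49497; 49,497 required, 49,497 in favor — approved.
Series D: 3/5 of 1046217 = 627730.20, rounded up to 627731; 627,731 required, 627,731 in favor — approved.

Not approved — the Series B shares did not give the required vote.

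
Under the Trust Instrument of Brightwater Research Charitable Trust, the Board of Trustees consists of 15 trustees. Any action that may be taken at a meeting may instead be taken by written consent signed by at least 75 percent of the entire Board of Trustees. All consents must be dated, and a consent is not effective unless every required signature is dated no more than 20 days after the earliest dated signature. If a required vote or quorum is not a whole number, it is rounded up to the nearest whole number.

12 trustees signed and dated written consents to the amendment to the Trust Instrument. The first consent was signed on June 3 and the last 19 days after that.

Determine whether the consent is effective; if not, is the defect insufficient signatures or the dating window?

Signatures required: at least 75 percent of 15 — 3/4 of 15 = 11.25, rounded up to 12, so 12 needed; 12 signed. Sufficient.
Dating window: the latest signature is 19 days after the earliest; the limit is 20 days. Within the window.

Effective — both the signature and dating-window requirements are satisfied.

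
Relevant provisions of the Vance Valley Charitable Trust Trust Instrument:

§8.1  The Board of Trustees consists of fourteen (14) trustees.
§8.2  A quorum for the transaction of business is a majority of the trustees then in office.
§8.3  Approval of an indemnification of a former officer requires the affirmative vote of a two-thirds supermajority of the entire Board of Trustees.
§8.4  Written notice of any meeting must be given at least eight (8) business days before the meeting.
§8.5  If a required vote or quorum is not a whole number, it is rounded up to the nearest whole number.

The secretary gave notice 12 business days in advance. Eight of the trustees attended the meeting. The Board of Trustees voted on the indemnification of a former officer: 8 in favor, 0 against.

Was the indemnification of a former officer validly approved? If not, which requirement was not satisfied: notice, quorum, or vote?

Invalid — vote requirement not satisfied.

Notice: 12 business days given; 8 required (12 ≥ 8). Satisfied.
Quorum: 8 present; quorum is 8. Satisfied.
Vote: the indemnification of a former officer requires two-thirds of the entire Board of Trustees (14). 2/3 of 14 = 9.33, rounded up to 10, so 10 affirmative votes are needed; 8 voted in favor. Not satisfied.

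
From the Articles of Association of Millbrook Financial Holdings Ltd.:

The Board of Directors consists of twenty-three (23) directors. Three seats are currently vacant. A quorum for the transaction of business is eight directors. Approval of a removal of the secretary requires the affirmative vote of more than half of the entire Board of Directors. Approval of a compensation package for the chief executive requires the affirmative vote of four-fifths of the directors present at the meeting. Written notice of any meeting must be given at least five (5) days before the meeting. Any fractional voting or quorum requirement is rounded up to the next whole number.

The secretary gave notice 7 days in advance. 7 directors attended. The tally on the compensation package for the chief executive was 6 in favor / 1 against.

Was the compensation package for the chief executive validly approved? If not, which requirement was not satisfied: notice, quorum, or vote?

Invalid — quorum requirement not satisfied.

Notice: 7 days given; 5 required (7 ≥ 5). Satisfied.
Quorum: 7 present; quorum is 8. Not satisfied.
Vote: the compensation package for the chief executive requires four-fifths of the directors present (7). 4/5 of 7 = 5.60, rounded up to 6, so 6 affirmative votes are needed; 6 voted in favor. Satisfied. (Moot — without a quorum no business can be validly transacted.)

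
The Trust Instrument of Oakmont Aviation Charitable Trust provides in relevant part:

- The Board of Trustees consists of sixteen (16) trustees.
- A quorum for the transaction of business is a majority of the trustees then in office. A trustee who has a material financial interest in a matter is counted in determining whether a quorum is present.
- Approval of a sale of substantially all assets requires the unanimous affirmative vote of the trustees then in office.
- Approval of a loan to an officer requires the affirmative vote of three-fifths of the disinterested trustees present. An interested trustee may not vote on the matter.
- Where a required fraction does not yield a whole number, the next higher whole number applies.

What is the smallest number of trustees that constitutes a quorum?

9

A majority of 16 is 9.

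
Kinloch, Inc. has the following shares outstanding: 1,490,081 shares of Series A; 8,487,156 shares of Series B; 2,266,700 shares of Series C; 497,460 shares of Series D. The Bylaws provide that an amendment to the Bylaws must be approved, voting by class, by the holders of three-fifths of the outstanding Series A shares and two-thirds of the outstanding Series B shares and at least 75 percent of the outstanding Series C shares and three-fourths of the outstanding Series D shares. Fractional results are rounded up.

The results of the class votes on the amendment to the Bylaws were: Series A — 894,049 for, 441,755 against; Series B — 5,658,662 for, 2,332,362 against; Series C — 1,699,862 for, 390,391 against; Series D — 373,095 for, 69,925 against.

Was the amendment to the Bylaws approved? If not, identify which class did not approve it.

Series A: 3/5 of 1490081 = 894048.60, rounded up to 894049; 894,049 required, 894,049 in favor — approved.
Series B: 2/3 of 8487156 = 5658104; 5,658,104 required, 5,658,662 in favor — approved.
Series C: 3/4 of 2266700 = 1700025; 1,700,025 required, 1,699,862 in favor — not approved.
Series D: 3/4 of 497460 = 373095; 373,095 required, 373,095 in favor — approved.

Not approved — the Series C shares did not give the required vote.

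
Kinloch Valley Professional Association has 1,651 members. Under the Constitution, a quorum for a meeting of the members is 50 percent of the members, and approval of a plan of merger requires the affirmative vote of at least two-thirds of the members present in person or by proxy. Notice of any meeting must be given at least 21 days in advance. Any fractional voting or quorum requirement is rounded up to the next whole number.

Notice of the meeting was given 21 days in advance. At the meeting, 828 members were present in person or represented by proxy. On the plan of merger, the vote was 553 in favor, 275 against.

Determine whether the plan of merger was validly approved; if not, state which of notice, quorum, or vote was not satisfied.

Valid — all requirements satisfied.

Notice: 21 days given; 21 required. Satisfied.
Quorum: 50% of 1,651 = 825.50, rounded up to 826; 828 present. Satisfied.
Vote: requires two-thirds of those present (828); 2/3 of 828 = 552, so 552 needed; 553 in favor. Satisfied.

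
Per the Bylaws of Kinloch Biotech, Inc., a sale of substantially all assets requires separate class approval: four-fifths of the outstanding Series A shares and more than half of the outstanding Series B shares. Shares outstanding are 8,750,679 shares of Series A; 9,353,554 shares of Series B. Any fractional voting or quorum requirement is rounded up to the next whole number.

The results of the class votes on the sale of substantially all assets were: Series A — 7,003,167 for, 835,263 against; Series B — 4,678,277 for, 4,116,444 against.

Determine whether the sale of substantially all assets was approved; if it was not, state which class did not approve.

Approved — every class gave the required vote.

Series A: 4/5 of 8750679 = 7000543.20, rounded up to 7000544; 7,000,544 required, 7,003,167 in favor — approved.
Series B: a majority of 9353554 is 4676778; 4,676,778 required, 4,678,277 in favor — approved.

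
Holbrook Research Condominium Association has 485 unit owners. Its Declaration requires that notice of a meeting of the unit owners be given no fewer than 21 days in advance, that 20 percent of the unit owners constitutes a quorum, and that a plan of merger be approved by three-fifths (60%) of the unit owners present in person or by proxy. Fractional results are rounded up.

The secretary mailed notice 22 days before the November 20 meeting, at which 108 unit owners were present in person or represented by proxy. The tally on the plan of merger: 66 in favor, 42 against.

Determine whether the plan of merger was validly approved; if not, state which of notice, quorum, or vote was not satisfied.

Valid — all requirements satisfied.

Notice: 22 days given; 21 required. Satisfied.
Quorum: 20% of 485 = 97; 108 present. Satisfied.
Vote: requires three-fifths of those present (108); 3/5 of 108 = 64.80, rounded up to 65, so 65 needed; 66 in favor. Satisfied.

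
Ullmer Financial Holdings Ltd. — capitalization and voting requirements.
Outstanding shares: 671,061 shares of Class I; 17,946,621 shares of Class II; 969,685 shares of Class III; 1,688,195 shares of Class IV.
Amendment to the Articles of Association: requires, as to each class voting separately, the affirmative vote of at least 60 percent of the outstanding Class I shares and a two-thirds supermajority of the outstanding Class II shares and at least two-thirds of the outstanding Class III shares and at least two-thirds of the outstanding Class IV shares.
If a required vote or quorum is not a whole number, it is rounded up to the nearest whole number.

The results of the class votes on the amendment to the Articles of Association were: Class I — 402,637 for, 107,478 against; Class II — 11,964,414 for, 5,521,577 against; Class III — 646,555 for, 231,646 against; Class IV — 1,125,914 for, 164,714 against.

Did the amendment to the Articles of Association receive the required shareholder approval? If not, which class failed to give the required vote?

Approved — every class gave the required vote.

Class I: 3/5 of 671061 = 402636.60, rounded up to 402637; 402,637 required, 402,637 in favor — approved.
Class II: 2/3 of 17946621 = 11964414; 11,964,414 required, 11,964,414 in favor — approved.
Class III: 2/3 of 969685 = 646456.67, rounded up to 646457; 646,457 required, 646,555 in favor — approved.
Class IV: 2/3 of 1688195 = 1125463.33, rounded up to 1125464; 1,125,464 required, 1,125,914 in favor — approved.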